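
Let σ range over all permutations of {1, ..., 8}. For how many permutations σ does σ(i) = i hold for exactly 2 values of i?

7420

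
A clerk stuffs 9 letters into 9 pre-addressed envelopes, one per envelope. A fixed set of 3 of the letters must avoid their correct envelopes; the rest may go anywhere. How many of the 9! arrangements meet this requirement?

256320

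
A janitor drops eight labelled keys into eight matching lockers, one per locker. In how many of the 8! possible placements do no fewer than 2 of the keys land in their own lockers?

Sum C(8,i)·!(8-i) for i = 2..8:
  i=2: C(8,2)·!6 = 28·265 = 7420
  i=3: C(8,3)·!5 = 56·44 = 2464
  i=4: C(8,4)·!4 = 70·9 = 630
  i=5: C(8,5)·!3 = 56·2 = 112
  i=6: C(8,6)·!2 = 28·1 = 28
  i=7: C(8,7)·!1 = 8·0 = 0
  i=8: C(8,8)·!0 = 1·1 = 1
Total = 10655.

10655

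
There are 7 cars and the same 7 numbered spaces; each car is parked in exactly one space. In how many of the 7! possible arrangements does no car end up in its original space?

Recurrence: !7 = 7·!6 + (-1)^7.
!7 = 7·265 - 1 = 1854

1854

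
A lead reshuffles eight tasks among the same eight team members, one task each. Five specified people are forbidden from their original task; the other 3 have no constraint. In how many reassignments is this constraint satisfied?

21234

Inclusion-exclusion on the 5 forbidden self-matches:
Σ_{j=0}^{5} (-1)^j C(5,j)(8-j)!
= C(5,0)·8! - C(5,1)·7! + C(5,2)·6! - C(5,3)·5! + C(5,4)·4! - C(5,5)·3!
= 40320 - 25200 + 7200 - 1200 + 120 - 6
= 21234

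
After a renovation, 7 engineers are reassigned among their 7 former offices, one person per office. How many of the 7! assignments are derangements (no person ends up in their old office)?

Use !n = n·!(n-1) + (-1)^n.
!7 = 7·265 - 1 = 1854

1854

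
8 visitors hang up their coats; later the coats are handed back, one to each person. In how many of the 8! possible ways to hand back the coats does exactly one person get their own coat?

Choose which one of the 8 is fixed: C(8,1) = 8.
The remaining 7 must be deranged: !7 = 1854.
Total: 8 × 1854 = 14832.

14832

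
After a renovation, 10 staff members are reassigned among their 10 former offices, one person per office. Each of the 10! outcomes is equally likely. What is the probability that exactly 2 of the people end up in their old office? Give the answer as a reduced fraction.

Favorable outcomes: C(10,2)·!8 = 45·14833 = 667485.
Total outcomes: 10! = 3628800.
Probability = 667485/3628800 = 2119/11520.

2119/11520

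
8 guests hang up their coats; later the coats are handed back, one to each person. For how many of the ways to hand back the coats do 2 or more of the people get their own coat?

10655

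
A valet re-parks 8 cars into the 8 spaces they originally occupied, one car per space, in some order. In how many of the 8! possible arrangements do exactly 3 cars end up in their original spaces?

Choose which 3 of the 8 are fixed: C(8,3) = 56.
The other 5 form a derangement: !5 = 44.
Total: 56 × 44 = 2464.

2464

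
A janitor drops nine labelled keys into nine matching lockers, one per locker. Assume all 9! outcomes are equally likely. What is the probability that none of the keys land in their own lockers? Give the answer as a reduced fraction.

16687/45360

Favorable outcomes: !9 = 133496.
Total outcomes: 9! = 362880.
Probability = 133496/362880 = 16687/45360.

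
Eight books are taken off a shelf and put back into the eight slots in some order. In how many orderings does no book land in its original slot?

14833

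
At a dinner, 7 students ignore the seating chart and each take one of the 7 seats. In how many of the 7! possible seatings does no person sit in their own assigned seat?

1854

The subfactorial !7 = [7!/e] (nearest integer).
7! = 5040, and 5040/e ≈ 1854.11, so !7 = 1854.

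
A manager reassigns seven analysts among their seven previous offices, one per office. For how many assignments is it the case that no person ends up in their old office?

1854

Use !n = (n-1)(!(n-1) + !(n-2)).
!7 = 6·(265 + 44) = 6·309 = 1854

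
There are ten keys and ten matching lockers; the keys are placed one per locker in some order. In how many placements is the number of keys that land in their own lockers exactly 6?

1890

Choose which 6 of the 10 are fixed: C(10,6) = 210.
The other 4 form a derangement: !4 = 9.
Total: 210 × 9 = 1890.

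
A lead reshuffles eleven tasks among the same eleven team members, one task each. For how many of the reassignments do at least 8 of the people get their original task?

386

Sum C(11,i)·!(11-i) for i = 8..11:
  i=8: C(11,8)·!3 = 165·2 = 330
  i=9: C(11,9)·!2 = 55·1 = 55
  i=10: C(11,10)·!1 = 11·0 = 0
  i=11: C(11,11)·!0 = 1·1 = 1
Total = 386.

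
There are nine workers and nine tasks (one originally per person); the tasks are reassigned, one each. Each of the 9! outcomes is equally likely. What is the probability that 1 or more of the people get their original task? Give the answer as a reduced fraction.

28673/45360

Favorable outcomes: Σ_{i≥1} C(9,i)·!(9-i) = 9·14833 + 36·1854 + 84·265 + 126·44 + 126·9 + 84·2 + 36·1 + 9·0 + 1·1 = 229384.
Total outcomes: 9! = 362880.
Probability = 229384/362880 = 28673/45360.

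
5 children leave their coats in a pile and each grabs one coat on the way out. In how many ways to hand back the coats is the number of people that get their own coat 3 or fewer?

119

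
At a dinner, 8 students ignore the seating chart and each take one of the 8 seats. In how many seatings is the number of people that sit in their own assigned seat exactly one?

14832

Choose which one of the 8 is fixed: C(8,1) = 8.
The remaining 7 must be deranged: !7 = 1854.
Total: 8 × 1854 = 14832.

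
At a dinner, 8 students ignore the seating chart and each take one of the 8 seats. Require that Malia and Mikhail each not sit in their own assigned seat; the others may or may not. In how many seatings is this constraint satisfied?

30960

Let A_j be the event that the j-th constrained one is fixed. By inclusion-exclusion over the 2 events:
Σ_{j=0}^{2} (-1)^j C(2,j)(8-j)!
= C(2,0)·8! - C(2,1)·7! + C(2,2)·6!
= 40320 - 10080 + 720
= 30960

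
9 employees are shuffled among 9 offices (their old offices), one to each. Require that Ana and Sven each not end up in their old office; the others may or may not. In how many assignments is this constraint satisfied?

287280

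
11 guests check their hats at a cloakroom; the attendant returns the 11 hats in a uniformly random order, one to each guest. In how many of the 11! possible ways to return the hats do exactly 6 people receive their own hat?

Choose which 6 of the 11 are fixed: C(11,6) = 462.
The other 5 form a derangement: !5 = 44.
Total: 462 × 44 = 20328.

20328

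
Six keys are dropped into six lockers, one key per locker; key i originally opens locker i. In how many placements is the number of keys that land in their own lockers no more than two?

# with exactly i fixed is C(6,i)·!(6-i); sum over i=0..2:
  i=0: C(6,0)·!6 = 1·265 = 265
  i=1: C(6,1)·!5 = 6·44 = 264
  i=2: C(6,2)·!4 = 15·9 = 135
Total = 664.

664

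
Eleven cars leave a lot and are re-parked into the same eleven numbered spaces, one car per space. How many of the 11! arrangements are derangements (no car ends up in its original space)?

By inclusion-exclusion, !11 = Σ (-1)^k · 11!/k! for k=0..11
= 11! - 11!/1! + 11!/2! - 11!/3! + 11!/4! - 11!/5! + 11!/6! - 11!/7! + 11!/8! - 11!/9! + 11!/10! - 11!/11!
= 39916800 - 39916800 + 19958400 - 6652800 + 1663200 - 332640 + 55440 - 7920 + 990 - 110 + 11 - 1
= 14684570

14684570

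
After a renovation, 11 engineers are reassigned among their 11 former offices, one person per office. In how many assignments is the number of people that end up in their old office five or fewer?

39893116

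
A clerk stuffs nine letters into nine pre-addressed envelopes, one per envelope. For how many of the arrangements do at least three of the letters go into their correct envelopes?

29143

Sum C(9,i)·!(9-i) for i = 3..9:
  i=3: C(9,3)·!6 = 84·265 = 22260
  i=4: C(9,4)·!5 = 126·44 = 5544
  i=5: C(9,5)·!4 = 126·9 = 1134
  i=6: C(9,6)·!3 = 84·2 = 168
  i=7: C(9,7)·!2 = 36·1 = 36
  i=8: C(9,8)·!1 = 9·0 = 0
  i=9: C(9,9)·!0 = 1·1 = 1
Total = 29143.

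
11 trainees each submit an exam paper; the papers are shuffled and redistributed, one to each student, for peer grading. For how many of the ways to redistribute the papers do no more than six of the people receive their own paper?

39913444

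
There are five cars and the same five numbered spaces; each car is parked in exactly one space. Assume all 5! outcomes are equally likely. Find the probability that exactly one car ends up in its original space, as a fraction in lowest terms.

3/8

Favorable outcomes: C(5,1)·!4 = 5·9 = 45.
Total outcomes: 5! = 120.
Probability = 45/120 = 3/8.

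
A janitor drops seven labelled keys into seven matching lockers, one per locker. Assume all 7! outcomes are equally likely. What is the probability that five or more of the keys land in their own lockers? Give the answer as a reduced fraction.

11/2520

Favorable outcomes: Σ_{i≥5} C(7,i)·!(7-i) = 21·1 + 7·0 + 1·1 = 22.
Total outcomes: 7! = 5040.
Probability = 22/5040 = 11/2520.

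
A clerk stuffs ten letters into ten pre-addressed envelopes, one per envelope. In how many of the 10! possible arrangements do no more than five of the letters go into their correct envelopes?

3626624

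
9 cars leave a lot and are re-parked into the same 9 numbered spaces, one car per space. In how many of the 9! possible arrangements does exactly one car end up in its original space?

Pick the single fixed position: C(9,1) = 9 ways.
The other 8 form a derangement: !8 = 14833.
Total: 9 × 14833 = 133497.

133497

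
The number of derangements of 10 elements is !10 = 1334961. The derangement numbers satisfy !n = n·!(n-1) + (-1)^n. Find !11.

14684570

!11 = 11·1334961 - 1 = 14684570.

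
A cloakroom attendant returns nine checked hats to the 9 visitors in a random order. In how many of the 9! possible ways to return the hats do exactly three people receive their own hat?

22260

Pick the 3 fixed positions: C(9,3) = 84 ways.
The remaining 6 must be deranged: !6 = 265.
Total: 84 × 265 = 22260.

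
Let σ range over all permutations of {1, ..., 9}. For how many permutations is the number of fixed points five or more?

1339

# with exactly i fixed is C(9,i)·!(9-i); sum over i=5..9:
  i=5: C(9,5)·!4 = 126·9 = 1134
  i=6: C(9,6)·!3 = 84·2 = 168
  i=7: C(9,7)·!2 = 36·1 = 36
  i=8: C(9,8)·!1 = 9·0 = 0
  i=9: C(9,9)·!0 = 1·1 = 1
Total = 1339.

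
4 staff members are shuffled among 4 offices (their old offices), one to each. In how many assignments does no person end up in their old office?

9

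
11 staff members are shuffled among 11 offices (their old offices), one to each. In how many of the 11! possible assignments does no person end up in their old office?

14684570

By inclusion-exclusion, !11 = Σ (-1)^k · 11!/k! for k=0..11
= 11! - 11!/1! + 11!/2! - 11!/3! + 11!/4! - 11!/5! + 11!/6! - 11!/7! + 11!/8! - 11!/9! + 11!/10! - 11!/11!
= 39916800 - 39916800 + 19958400 - 6652800 + 1663200 - 332640 + 55440 - 7920 + 990 - 110 + 11 - 1
= 14684570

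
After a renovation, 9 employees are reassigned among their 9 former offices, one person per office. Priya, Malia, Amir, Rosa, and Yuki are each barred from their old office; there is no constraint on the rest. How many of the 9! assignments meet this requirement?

Let A_j be the event that the j-th constrained one is fixed. By inclusion-exclusion over the 5 events:
Σ_{j=0}^{5} (-1)^j C(5,j)(9-j)!
= C(5,0)·9! - C(5,1)·8! + C(5,2)·7! - C(5,3)·6! + C(5,4)·5! - C(5,5)·4!
= 362880 - 201600 + 50400 - 7200 + 600 - 24
= 205056

205056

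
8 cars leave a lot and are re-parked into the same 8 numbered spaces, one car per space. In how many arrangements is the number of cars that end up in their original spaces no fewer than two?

10655

# with exactly i fixed is C(8,i)·!(8-i); sum over i=2..8:
  i=2: C(8,2)·!6 = 28·265 = 7420
  i=3: C(8,3)·!5 = 56·44 = 2464
  i=4: C(8,4)·!4 = 70·9 = 630
  i=5: C(8,5)·!3 = 56·2 = 112
  i=6: C(8,6)·!2 = 28·1 = 28
  i=7: C(8,7)·!1 = 8·0 = 0
  i=8: C(8,8)·!0 = 1·1 = 1
Total = 10655.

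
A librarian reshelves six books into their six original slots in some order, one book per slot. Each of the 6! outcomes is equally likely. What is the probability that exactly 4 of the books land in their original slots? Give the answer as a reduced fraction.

1/48

Favorable outcomes: C(6,4)·!2 = 15·1 = 15.
Total outcomes: 6! = 720.
Probability = 15/720 = 1/48.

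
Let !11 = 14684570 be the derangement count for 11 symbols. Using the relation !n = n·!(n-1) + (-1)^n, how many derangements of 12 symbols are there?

176214841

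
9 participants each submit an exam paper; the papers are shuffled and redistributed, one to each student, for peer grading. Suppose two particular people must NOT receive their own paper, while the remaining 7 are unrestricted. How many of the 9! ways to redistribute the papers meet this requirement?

Inclusion-exclusion on the 2 forbidden self-matches:
Σ_{j=0}^{2} (-1)^j C(2,j)(9-j)!
= C(2,0)·9! - C(2,1)·8! + C(2,2)·7!
= 362880 - 80640 + 5040
= 287280

287280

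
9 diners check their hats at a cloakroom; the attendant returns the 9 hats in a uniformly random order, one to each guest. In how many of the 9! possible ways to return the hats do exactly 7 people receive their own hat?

36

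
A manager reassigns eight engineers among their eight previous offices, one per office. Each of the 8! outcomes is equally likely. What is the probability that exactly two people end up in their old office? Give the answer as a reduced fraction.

53/288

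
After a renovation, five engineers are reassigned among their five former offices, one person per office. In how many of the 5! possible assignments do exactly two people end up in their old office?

20

Choose which 2 of the 5 are fixed: C(5,2) = 10.
The remaining 3 must be deranged: !3 = 2.
Total: 10 × 2 = 20.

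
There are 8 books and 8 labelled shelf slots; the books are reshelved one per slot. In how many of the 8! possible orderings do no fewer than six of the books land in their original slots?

29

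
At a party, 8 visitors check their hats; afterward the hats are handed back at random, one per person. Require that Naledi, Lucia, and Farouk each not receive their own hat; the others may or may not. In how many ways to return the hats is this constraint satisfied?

Inclusion-exclusion on the 3 forbidden self-matches:
Σ_{j=0}^{3} (-1)^j C(3,j)(8-j)!
= C(3,0)·8! - C(3,1)·7! + C(3,2)·6! - C(3,3)·5!
= 40320 - 15120 + 2160 - 120
= 27240

27240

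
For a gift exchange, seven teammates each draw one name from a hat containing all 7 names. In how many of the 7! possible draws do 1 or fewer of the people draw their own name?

3709

# with exactly i fixed is C(7,i)·!(7-i); sum over i=0..1:
  i=0: C(7,0)·!7 = 1·1854 = 1854
  i=1: C(7,1)·!6 = 7·265 = 1855
Total = 3709.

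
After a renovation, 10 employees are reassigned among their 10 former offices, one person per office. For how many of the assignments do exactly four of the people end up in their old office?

Pick the 4 fixed positions: C(10,4) = 210 ways.
The remaining 6 must be deranged: !6 = 265.
Total: 210 × 265 = 55650.

55650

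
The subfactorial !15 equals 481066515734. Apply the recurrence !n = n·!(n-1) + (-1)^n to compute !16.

7697064251745

!16 = 16·481066515734 + 1 = 7697064251745.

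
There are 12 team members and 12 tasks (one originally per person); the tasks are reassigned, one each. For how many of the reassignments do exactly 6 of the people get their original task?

Choose which 6 of the 12 are fixed: C(12,6) = 924.
The other 6 form a derangement: !6 = 265.
Total: 924 × 265 = 244860.

244860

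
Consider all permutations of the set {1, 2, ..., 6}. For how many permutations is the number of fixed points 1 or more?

455

Sum C(6,i)·!(6-i) for i = 1..6:
  i=1: C(6,1)·!5 = 6·44 = 264
  i=2: C(6,2)·!4 = 15·9 = 135
  i=3: C(6,3)·!3 = 20·2 = 40
  i=4: C(6,4)·!2 = 15·1 = 15
  i=5: C(6,5)·!1 = 6·0 = 0
  i=6: C(6,6)·!0 = 1·1 = 1
Total = 455.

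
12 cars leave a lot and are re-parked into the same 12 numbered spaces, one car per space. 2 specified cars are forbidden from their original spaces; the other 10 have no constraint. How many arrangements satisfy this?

402796800

Let A_j be the event that the j-th constrained one is fixed. By inclusion-exclusion over the 2 events:
Σ_{j=0}^{2} (-1)^j C(2,j)(12-j)!
= C(2,0)·12! - C(2,1)·11! + C(2,2)·10!
= 479001600 - 79833600 + 3628800
= 402796800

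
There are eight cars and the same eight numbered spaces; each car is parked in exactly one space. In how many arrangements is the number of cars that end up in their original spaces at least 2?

Sum C(8,i)·!(8-i) for i = 2..8:
  i=2: C(8,2)·!6 = 28·265 = 7420
  i=3: C(8,3)·!5 = 56·44 = 2464
  i=4: C(8,4)·!4 = 70·9 = 630
  i=5: C(8,5)·!3 = 56·2 = 112
  i=6: C(8,6)·!2 = 28·1 = 28
  i=7: C(8,7)·!1 = 8·0 = 0
  i=8: C(8,8)·!0 = 1·1 = 1
Total = 10655.

10655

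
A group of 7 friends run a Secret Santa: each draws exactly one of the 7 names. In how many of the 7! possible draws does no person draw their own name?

!7 is the nearest integer to 7!/e.
7! = 5040, and 5040/e ≈ 1854.11, so !7 = 1854.

1854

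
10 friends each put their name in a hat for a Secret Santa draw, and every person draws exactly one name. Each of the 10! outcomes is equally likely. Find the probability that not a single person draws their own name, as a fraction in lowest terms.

Favorable outcomes: !10 = 1334961.
Total outcomes: 10! = 3628800.
Probability = 1334961/3628800 = 16481/44800.

16481/44800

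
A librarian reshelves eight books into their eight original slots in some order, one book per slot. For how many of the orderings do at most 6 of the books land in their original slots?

40319

# with exactly i fixed is C(8,i)·!(8-i); sum over i=0..6:
  i=0: C(8,0)·!8 = 1·14833 = 14833
  i=1: C(8,1)·!7 = 8·1854 = 14832
  i=2: C(8,2)·!6 = 28·265 = 7420
  i=3: C(8,3)·!5 = 56·44 = 2464
  i=4: C(8,4)·!4 = 70·9 = 630
  i=5: C(8,5)·!3 = 56·2 = 112
  i=6: C(8,6)·!2 = 28·1 = 28
Total = 40319.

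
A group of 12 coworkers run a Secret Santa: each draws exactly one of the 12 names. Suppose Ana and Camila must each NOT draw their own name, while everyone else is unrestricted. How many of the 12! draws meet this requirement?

Inclusion-exclusion on the 2 forbidden self-matches:
Σ_{j=0}^{2} (-1)^j C(2,j)(12-j)!
= C(2,0)·12! - C(2,1)·11! + C(2,2)·10!
= 479001600 - 79833600 + 3628800
= 402796800

402796800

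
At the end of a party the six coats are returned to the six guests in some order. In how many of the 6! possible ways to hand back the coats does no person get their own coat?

265

The number of derangements of 6 is !6 = Σ_{k=0}^{6} (-1)^k·6!/k!
= 6! - 6!/1! + 6!/2! - 6!/3! + 6!/4! - 6!/5! + 6!/6!
= 720 - 720 + 360 - 120 + 30 - 6 + 1
= 265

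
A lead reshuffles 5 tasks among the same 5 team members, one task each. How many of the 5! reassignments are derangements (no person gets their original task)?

44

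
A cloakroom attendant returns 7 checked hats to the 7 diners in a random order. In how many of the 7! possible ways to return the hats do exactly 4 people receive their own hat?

70

Pick the 4 fixed positions: C(7,4) = 35 ways.
The other 3 form a derangement: !3 = 2.
Total: 35 × 2 = 70.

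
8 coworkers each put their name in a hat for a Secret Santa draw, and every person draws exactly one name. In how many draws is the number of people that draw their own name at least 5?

141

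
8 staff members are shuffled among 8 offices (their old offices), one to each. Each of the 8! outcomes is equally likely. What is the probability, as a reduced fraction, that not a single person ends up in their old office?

2119/5760

Favorable outcomes: !8 = 14833.
Total outcomes: 8! = 40320.
Probability = 14833/40320 = 2119/5760.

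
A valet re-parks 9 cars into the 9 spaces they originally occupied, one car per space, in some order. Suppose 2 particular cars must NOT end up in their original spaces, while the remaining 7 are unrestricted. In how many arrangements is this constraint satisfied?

287280

Let A_j be the event that the j-th constrained one is fixed. By inclusion-exclusion over the 2 events:
Σ_{j=0}^{2} (-1)^j C(2,j)(9-j)!
= C(2,0)·9! - C(2,1)·8! + C(2,2)·7!
= 362880 - 80640 + 5040
= 287280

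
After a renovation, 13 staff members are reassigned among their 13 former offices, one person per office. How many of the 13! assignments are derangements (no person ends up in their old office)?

2290792932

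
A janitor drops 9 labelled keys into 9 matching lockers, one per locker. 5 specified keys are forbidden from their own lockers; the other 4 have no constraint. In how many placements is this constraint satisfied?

Let A_j be the event that the j-th constrained one is fixed. By inclusion-exclusion over the 5 events:
Σ_{j=0}^{5} (-1)^j C(5,j)(9-j)!
= C(5,0)·9! - C(5,1)·8! + C(5,2)·7! - C(5,3)·6! + C(5,4)·5! - C(5,5)·4!
= 362880 - 201600 + 50400 - 7200 + 600 - 24
= 205056

205056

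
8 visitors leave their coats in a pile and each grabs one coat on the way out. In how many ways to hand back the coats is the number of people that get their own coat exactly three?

Choose which 3 of the 8 are fixed: C(8,3) = 56.
The other 5 form a derangement: !5 = 44.
Total: 56 × 44 = 2464.

2464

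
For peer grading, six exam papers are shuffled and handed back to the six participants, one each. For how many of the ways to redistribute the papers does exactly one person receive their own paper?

264

Choose which one of the 6 is fixed: C(6,1) = 6.
The other 5 form a derangement: !5 = 44.
Total: 6 × 44 = 264.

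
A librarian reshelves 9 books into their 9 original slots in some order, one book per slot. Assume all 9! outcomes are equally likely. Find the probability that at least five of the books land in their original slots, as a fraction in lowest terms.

1339/362880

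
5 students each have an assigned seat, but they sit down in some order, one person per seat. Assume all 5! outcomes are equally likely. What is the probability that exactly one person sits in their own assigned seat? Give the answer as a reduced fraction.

3/8

Favorable outcomes: C(5,1)·!4 = 5·9 = 45.
Total outcomes: 5! = 120.
Probability = 45/120 = 3/8.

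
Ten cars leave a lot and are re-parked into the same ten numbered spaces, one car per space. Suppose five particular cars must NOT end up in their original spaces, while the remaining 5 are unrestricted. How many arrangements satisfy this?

Let A_j be the event that the j-th constrained one is fixed. By inclusion-exclusion over the 5 events:
Σ_{j=0}^{5} (-1)^j C(5,j)(10-j)!
= C(5,0)·10! - C(5,1)·9! + C(5,2)·8! - C(5,3)·7! + C(5,4)·6! - C(5,5)·5!
= 3628800 - 1814400 + 403200 - 50400 + 3600 - 120
= 2170680

2170680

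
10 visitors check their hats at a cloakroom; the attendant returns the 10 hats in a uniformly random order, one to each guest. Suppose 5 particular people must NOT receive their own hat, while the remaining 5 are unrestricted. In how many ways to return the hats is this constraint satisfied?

2170680

Inclusion-exclusion on the 5 forbidden self-matches:
Σ_{j=0}^{5} (-1)^j C(5,j)(10-j)!
= C(5,0)·10! - C(5,1)·9! + C(5,2)·8! - C(5,3)·7! + C(5,4)·6! - C(5,5)·5!
= 3628800 - 1814400 + 403200 - 50400 + 3600 - 120
= 2170680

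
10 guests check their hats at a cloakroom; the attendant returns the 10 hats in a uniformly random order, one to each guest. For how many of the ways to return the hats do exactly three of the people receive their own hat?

Choose which 3 of the 10 are fixed: C(10,3) = 120.
The remaining 7 must be deranged: !7 = 1854.
Total: 120 × 1854 = 222480.

222480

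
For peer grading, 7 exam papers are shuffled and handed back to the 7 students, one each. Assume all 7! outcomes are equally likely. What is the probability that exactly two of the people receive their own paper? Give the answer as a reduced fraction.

11/60

Favorable outcomes: C(7,2)·!5 = 21·44 = 924.
Total outcomes: 7! = 5040.
Probability = 924/5040 = 11/60.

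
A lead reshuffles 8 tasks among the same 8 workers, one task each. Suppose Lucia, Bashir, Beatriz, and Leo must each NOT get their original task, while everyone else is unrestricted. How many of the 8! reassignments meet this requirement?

24024

Let A_j be the event that the j-th constrained one is fixed. By inclusion-exclusion over the 4 events:
Σ_{j=0}^{4} (-1)^j C(4,j)(8-j)!
= C(4,0)·8! - C(4,1)·7! + C(4,2)·6! - C(4,3)·5! + C(4,4)·4!
= 40320 - 20160 + 4320 - 480 + 24
= 24024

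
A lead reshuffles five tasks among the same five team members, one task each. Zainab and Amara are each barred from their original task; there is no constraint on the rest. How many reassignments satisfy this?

Let A_j be the event that the j-th constrained one is fixed. By inclusion-exclusion over the 2 events:
Σ_{j=0}^{2} (-1)^j C(2,j)(5-j)!
= C(2,0)·5! - C(2,1)·4! + C(2,2)·3!
= 120 - 48 + 6
= 78

78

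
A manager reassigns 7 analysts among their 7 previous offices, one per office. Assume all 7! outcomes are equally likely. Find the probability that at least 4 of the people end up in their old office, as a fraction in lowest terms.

Favorable outcomes: Σ_{i≥4} C(7,i)·!(7-i) = 35·2 + 21·1 + 7·0 + 1·1 = 92.
Total outcomes: 7! = 5040.
Probability = 92/5040 = 23/1260.

23/1260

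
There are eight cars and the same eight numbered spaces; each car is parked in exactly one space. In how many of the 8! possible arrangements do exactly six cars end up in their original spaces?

Pick the 6 fixed positions: C(8,6) = 28 ways.
The other 2 form a derangement: !2 = 1.
Total: 28 × 1 = 28.

28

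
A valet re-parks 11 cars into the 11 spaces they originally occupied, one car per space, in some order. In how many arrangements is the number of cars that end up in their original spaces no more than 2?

# with exactly i fixed is C(11,i)·!(11-i); sum over i=0..2:
  i=0: C(11,0)·!11 = 1·14684570 = 14684570
  i=1: C(11,1)·!10 = 11·1334961 = 14684571
  i=2: C(11,2)·!9 = 55·133496 = 7342280
Total = 36711421.

36711421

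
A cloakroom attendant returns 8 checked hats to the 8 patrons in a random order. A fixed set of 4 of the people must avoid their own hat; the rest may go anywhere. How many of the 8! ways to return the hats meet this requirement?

24024

Let A_j be the event that the j-th constrained one is fixed. By inclusion-exclusion over the 4 events:
Σ_{j=0}^{4} (-1)^j C(4,j)(8-j)!
= C(4,0)·8! - C(4,1)·7! + C(4,2)·6! - C(4,3)·5! + C(4,4)·4!
= 40320 - 20160 + 4320 - 480 + 24
= 24024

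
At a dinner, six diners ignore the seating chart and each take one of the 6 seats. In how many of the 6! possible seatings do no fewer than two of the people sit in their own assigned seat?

# with exactly i fixed is C(6,i)·!(6-i); sum over i=2..6:
  i=2: C(6,2)·!4 = 15·9 = 135
  i=3: C(6,3)·!3 = 20·2 = 40
  i=4: C(6,4)·!2 = 15·1 = 15
  i=5: C(6,5)·!1 = 6·0 = 0
  i=6: C(6,6)·!0 = 1·1 = 1
Total = 191.

191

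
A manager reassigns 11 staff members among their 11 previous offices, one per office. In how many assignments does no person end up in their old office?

Recurrence: !11 = 11·!10 + (-1)^11.
!11 = 11·1334961 - 1 = 14684570

14684570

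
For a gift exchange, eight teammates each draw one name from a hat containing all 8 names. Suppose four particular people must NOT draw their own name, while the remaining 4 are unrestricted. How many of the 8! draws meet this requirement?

24024

Inclusion-exclusion on the 4 forbidden self-matches:
Σ_{j=0}^{4} (-1)^j C(4,j)(8-j)!
= C(4,0)·8! - C(4,1)·7! + C(4,2)·6! - C(4,3)·5! + C(4,4)·4!
= 40320 - 20160 + 4320 - 480 + 24
= 24024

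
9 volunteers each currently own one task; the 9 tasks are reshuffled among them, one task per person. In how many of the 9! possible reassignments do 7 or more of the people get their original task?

37

Sum C(9,i)·!(9-i) for i = 7..9:
  i=7: C(9,7)·!2 = 36·1 = 36
  i=8: C(9,8)·!1 = 9·0 = 0
  i=9: C(9,9)·!0 = 1·1 = 1
Total = 37.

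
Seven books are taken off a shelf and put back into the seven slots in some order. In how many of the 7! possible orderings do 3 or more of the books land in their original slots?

407

Sum C(7,i)·!(7-i) for i = 3..7:
  i=3: C(7,3)·!4 = 35·9 = 315
  i=4: C(7,4)·!3 = 35·2 = 70
  i=5: C(7,5)·!2 = 21·1 = 21
  i=6: C(7,6)·!1 = 7·0 = 0
  i=7: C(7,7)·!0 = 1·1 = 1
Total = 407.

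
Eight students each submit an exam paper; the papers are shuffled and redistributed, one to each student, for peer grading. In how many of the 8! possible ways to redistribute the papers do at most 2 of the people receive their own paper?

37085

Sum C(8,i)·!(8-i) for i = 0..2:
  i=0: C(8,0)·!8 = 1·14833 = 14833
  i=1: C(8,1)·!7 = 8·1854 = 14832
  i=2: C(8,2)·!6 = 28·265 = 7420
Total = 37085.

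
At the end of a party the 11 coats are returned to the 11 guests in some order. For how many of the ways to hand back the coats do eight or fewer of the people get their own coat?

39916744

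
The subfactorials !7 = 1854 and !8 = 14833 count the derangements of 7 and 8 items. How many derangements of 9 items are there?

133496

!9 = (9-1)·(!8 + !7) = 8·(14833 + 1854) = 8·16687 = 133496.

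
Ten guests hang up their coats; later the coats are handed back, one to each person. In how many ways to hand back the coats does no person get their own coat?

!10 is the nearest integer to 10!/e.
10! = 3628800, and 3628800/e ≈ 1334960.92, so !10 = 1334961.

1334961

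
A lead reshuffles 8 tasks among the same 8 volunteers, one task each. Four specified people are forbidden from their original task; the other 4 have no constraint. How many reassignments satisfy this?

24024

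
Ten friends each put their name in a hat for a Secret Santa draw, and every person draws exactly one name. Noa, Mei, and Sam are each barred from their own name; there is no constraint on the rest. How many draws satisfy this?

2656080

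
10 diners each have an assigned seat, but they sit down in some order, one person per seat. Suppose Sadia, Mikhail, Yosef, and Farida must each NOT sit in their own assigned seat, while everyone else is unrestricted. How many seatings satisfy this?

Inclusion-exclusion on the 4 forbidden self-matches:
Σ_{j=0}^{4} (-1)^j C(4,j)(10-j)!
= C(4,0)·10! - C(4,1)·9! + C(4,2)·8! - C(4,3)·7! + C(4,4)·6!
= 3628800 - 1451520 + 241920 - 20160 + 720
= 2399760

2399760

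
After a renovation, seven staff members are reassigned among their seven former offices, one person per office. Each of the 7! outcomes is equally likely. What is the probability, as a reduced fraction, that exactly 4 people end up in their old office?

Favorable outcomes: C(7,4)·!3 = 35·2 = 70.
Total outcomes: 7! = 5040.
Probability = 70/5040 = 1/72.

1/72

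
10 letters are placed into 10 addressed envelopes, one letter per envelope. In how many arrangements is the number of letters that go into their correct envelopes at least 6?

2176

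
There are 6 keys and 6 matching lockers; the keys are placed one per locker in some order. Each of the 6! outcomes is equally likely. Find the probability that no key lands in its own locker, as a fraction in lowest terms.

Favorable outcomes: !6 = 265.
Total outcomes: 6! = 720.
Probability = 265/720 = 53/144.

53/144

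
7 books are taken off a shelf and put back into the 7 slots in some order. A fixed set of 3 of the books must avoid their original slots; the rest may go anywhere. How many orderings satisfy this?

3216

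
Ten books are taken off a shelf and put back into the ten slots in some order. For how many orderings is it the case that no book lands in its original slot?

1334961

The subfactorial !10 = [10!/e] (nearest integer).
10! = 3628800, and 3628800/e ≈ 1334960.92, so !10 = 1334961.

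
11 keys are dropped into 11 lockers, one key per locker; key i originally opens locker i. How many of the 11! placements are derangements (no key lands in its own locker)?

The number of derangements of 11 is !11 = Σ_{k=0}^{11} (-1)^k·11!/k!
= 11! - 11!/1! + 11!/2! - 11!/3! + 11!/4! - 11!/5! + 11!/6! - 11!/7! + 11!/8! - 11!/9! + 11!/10! - 11!/11!
= 39916800 - 39916800 + 19958400 - 6652800 + 1663200 - 332640 + 55440 - 7920 + 990 - 110 + 11 - 1
= 14684570

14684570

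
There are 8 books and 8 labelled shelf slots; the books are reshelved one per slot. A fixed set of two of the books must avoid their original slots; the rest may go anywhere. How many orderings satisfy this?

30960

Inclusion-exclusion on the 2 forbidden self-matches:
Σ_{j=0}^{2} (-1)^j C(2,j)(8-j)!
= C(2,0)·8! - C(2,1)·7! + C(2,2)·6!
= 40320 - 10080 + 720
= 30960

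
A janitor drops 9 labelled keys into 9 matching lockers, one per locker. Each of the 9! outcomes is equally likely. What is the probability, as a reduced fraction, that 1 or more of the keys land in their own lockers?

28673/45360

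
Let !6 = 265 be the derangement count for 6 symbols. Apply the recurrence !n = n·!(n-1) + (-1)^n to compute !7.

1854

!7 = 7·265 - 1 = 1854.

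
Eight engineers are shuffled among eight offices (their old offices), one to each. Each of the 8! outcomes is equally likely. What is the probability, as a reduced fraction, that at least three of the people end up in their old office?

647/8064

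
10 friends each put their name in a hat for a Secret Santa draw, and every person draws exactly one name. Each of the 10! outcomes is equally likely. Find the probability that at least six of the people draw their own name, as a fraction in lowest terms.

17/28350

Favorable outcomes: Σ_{i≥6} C(10,i)·!(10-i) = 210·9 + 120·2 + 45·1 + 10·0 + 1·1 = 2176.
Total outcomes: 10! = 3628800.
Probability = 2176/3628800 = 17/28350.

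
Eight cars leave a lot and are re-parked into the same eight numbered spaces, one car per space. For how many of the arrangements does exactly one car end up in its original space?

14832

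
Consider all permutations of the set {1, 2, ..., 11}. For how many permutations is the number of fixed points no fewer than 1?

25232230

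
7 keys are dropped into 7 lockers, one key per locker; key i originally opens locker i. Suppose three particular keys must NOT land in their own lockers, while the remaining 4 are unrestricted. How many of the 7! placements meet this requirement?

3216

Let A_j be the event that the j-th constrained one is fixed. By inclusion-exclusion over the 3 events:
Σ_{j=0}^{3} (-1)^j C(3,j)(7-j)!
= C(3,0)·7! - C(3,1)·6! + C(3,2)·5! - C(3,3)·4!
= 5040 - 2160 + 360 - 24
= 3216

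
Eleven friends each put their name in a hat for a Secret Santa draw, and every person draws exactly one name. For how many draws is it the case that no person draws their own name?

14684570

The number of derangements of 11 is !11 = Σ_{k=0}^{11} (-1)^k·11!/k!
= 11! - 11!/1! + 11!/2! - 11!/3! + 11!/4! - 11!/5! + 11!/6! - 11!/7! + 11!/8! - 11!/9! + 11!/10! - 11!/11!
= 39916800 - 39916800 + 19958400 - 6652800 + 1663200 - 332640 + 55440 - 7920 + 990 - 110 + 11 - 1
= 14684570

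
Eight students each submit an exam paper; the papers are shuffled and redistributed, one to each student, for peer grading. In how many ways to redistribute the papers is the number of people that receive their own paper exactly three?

2464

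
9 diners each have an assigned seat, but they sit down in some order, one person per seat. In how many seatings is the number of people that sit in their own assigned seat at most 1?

266993

Sum C(9,i)·!(9-i) for i = 0..1:
  i=0: C(9,0)·!9 = 1·133496 = 133496
  i=1: C(9,1)·!8 = 9·14833 = 133497
Total = 266993.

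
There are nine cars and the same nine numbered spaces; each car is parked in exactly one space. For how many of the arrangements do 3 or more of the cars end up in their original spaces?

29143

Sum C(9,i)·!(9-i) for i = 3..9:
  i=3: C(9,3)·!6 = 84·265 = 22260
  i=4: C(9,4)·!5 = 126·44 = 5544
  i=5: C(9,5)·!4 = 126·9 = 1134
  i=6: C(9,6)·!3 = 84·2 = 168
  i=7: C(9,7)·!2 = 36·1 = 36
  i=8: C(9,8)·!1 = 9·0 = 0
  i=9: C(9,9)·!0 = 1·1 = 1
Total = 29143.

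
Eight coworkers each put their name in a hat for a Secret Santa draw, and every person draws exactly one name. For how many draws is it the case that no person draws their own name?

The number of derangements of 8 is !8 = Σ_{k=0}^{8} (-1)^k·8!/k!
= 8! - 8!/1! + 8!/2! - 8!/3! + 8!/4! - 8!/5! + 8!/6! - 8!/7! + 8!/8!
= 40320 - 40320 + 20160 - 6720 + 1680 - 336 + 56 - 8 + 1
= 14833

14833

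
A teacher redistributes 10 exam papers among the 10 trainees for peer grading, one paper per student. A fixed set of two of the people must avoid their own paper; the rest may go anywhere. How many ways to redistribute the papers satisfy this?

Inclusion-exclusion on the 2 forbidden self-matches:
Σ_{j=0}^{2} (-1)^j C(2,j)(10-j)!
= C(2,0)·10! - C(2,1)·9! + C(2,2)·8!
= 3628800 - 725760 + 40320
= 2943360

2943360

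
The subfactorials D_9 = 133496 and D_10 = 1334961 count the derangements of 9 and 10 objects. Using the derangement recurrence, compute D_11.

14684570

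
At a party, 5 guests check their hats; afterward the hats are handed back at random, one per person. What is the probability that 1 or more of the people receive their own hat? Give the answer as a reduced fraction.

19/30

Favorable outcomes: Σ_{i≥1} C(5,i)·!(5-i) = 5·9 + 10·2 + 10·1 + 5·0 + 1·1 = 76.
Total outcomes: 5! = 120.
Probability = 76/120 = 19/30.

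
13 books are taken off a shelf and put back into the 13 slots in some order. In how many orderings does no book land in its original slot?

2290792932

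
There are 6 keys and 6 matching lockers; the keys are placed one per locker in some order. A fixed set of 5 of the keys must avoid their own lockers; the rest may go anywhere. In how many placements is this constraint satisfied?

Inclusion-exclusion on the 5 forbidden self-matches:
Σ_{j=0}^{5} (-1)^j C(5,j)(6-j)!
= C(5,0)·6! - C(5,1)·5! + C(5,2)·4! - C(5,3)·3! + C(5,4)·2! - C(5,5)·1!
= 720 - 600 + 240 - 60 + 10 - 1
= 309

309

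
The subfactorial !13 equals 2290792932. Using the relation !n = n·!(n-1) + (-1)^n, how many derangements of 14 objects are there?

!14 = 14·2290792932 + 1 = 32071101049.

32071101049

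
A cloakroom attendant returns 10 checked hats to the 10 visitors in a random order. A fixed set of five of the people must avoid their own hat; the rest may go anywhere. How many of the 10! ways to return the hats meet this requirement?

Let A_j be the event that the j-th constrained one is fixed. By inclusion-exclusion over the 5 events:
Σ_{j=0}^{5} (-1)^j C(5,j)(10-j)!
= C(5,0)·10! - C(5,1)·9! + C(5,2)·8! - C(5,3)·7! + C(5,4)·6! - C(5,5)·5!
= 3628800 - 1814400 + 403200 - 50400 + 3600 - 120
= 2170680

2170680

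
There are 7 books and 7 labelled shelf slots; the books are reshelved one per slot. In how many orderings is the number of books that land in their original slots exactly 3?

Pick the 3 fixed positions: C(7,3) = 35 ways.
The other 4 form a derangement: !4 = 9.
Total: 35 × 9 = 315.

315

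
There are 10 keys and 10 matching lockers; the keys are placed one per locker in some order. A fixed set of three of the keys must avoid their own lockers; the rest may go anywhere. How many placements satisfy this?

Let A_j be the event that the j-th constrained one is fixed. By inclusion-exclusion over the 3 events:
Σ_{j=0}^{3} (-1)^j C(3,j)(10-j)!
= C(3,0)·10! - C(3,1)·9! + C(3,2)·8! - C(3,3)·7!
= 3628800 - 1088640 + 120960 - 5040
= 2656080

2656080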